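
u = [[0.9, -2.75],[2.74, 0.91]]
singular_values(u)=[2.9, 2.88]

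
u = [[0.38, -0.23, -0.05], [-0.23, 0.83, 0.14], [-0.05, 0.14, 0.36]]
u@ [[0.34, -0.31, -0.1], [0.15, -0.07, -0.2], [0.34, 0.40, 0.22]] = [[0.08, -0.12, -0.00], [0.09, 0.07, -0.11], [0.13, 0.15, 0.06]]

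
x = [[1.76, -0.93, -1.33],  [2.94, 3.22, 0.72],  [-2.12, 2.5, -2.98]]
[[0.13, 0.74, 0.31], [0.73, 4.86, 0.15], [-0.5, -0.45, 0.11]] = x @ [[0.17,0.87,0.09], [0.05,0.69,-0.01], [0.09,0.11,-0.11]]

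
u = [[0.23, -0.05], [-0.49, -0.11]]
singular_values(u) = [0.55, 0.09]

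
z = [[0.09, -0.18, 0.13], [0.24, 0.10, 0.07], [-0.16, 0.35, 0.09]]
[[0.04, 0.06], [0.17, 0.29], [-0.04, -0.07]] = z@ [[0.64, 1.06], [0.15, 0.25], [0.07, 0.11]]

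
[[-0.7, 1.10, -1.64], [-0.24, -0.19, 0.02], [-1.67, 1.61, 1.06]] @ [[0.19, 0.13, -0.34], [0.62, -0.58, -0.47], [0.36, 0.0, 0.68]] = [[-0.04,-0.73,-1.39], [-0.16,0.08,0.18], [1.06,-1.15,0.53]]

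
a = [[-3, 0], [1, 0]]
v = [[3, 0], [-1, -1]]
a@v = [[-9, 0], [3, 0]]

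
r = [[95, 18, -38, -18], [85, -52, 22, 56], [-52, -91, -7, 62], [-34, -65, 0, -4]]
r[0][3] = -18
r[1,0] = 85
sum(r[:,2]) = -23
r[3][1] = -65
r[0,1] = 18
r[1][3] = 56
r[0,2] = -38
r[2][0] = -52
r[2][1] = -91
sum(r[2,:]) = -88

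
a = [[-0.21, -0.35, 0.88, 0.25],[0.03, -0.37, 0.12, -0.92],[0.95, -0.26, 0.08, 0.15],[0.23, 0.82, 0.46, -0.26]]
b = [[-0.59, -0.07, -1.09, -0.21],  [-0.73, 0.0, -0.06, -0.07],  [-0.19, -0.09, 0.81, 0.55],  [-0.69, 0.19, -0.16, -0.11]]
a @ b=[[0.04, -0.02, 0.92, 0.53], [0.86, -0.19, 0.23, 0.19], [-0.49, -0.05, -0.98, -0.15], [-0.64, -0.11, 0.11, 0.18]]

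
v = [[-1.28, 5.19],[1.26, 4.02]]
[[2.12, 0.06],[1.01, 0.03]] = v @[[-0.28, -0.01],[0.34, 0.01]]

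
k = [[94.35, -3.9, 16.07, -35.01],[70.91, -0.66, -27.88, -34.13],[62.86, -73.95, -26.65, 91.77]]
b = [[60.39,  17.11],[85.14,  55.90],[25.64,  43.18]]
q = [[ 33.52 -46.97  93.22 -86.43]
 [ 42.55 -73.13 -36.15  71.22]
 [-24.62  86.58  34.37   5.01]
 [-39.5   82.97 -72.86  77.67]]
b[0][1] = 17.11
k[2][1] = -73.95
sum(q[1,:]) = 4.490000000000009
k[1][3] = -34.13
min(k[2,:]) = -73.95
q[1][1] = -73.13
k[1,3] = -34.13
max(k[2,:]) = 91.77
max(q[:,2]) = 93.22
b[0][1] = 17.11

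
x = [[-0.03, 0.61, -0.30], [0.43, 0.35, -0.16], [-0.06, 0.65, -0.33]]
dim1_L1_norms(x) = [0.94, 0.94, 1.04]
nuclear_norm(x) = 1.50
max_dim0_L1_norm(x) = 1.61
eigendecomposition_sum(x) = [[0.25, 0.31, -0.14], [0.35, 0.43, -0.20], [0.24, 0.3, -0.14]] + [[-0.27, 0.3, -0.16], [0.08, -0.08, 0.04], [-0.31, 0.35, -0.18]] + [[-0.0, 0.0, 0.0], [0.00, -0.00, -0.0], [0.01, -0.00, -0.01]]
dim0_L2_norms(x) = [0.44, 0.96, 0.47]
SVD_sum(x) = [[0.07, 0.60, -0.3], [0.04, 0.38, -0.19], [0.08, 0.64, -0.32]] + [[-0.10, 0.01, -0.01], [0.39, -0.03, 0.03], [-0.14, 0.01, -0.01]] + [[-0.00,0.0,0.0], [0.0,-0.0,-0.0], [0.0,-0.0,-0.00]]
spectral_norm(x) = 1.07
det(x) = 0.00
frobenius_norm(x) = 1.15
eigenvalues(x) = [0.54, -0.54, -0.01]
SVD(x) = [[0.63, -0.24, -0.74], [0.40, 0.92, 0.04], [0.67, -0.32, 0.67]] @ diag([1.0733386789355388, 0.4229787587888943, 0.00574890548876171]) @ [[0.10, 0.89, -0.44], [0.99, -0.08, 0.07], [0.03, -0.45, -0.89]]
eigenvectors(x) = [[0.5, 0.65, -0.03], [0.71, -0.18, 0.44], [0.50, 0.74, 0.9]]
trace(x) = -0.01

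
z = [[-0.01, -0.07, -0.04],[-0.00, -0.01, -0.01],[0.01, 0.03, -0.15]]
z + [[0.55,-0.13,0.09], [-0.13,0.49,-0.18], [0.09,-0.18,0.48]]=[[0.54, -0.2, 0.05], [-0.13, 0.48, -0.19], [0.10, -0.15, 0.33]]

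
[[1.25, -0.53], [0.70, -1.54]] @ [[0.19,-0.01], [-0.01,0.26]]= [[0.24,-0.15],  [0.15,-0.41]]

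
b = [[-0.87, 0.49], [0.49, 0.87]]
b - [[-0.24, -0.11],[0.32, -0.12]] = [[-0.63, 0.60], [0.17, 0.99]]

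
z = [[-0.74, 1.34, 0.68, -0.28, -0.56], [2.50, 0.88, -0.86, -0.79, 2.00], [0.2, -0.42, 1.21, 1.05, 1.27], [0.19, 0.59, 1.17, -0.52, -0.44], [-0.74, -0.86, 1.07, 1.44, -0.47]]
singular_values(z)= [3.96, 2.56, 1.97, 0.8, 0.42]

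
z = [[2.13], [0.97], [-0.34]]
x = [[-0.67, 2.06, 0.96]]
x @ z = [[0.24]]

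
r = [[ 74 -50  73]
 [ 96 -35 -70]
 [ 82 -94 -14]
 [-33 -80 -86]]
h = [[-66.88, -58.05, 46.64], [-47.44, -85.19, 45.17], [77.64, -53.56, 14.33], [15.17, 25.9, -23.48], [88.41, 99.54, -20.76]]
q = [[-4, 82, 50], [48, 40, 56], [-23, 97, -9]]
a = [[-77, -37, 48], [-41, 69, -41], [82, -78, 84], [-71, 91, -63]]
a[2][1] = -78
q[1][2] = 56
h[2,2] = 14.33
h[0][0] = -66.88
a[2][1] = -78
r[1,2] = -70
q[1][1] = 40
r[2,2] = -14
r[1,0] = 96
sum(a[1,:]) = -13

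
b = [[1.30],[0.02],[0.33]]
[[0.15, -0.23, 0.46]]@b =[[0.34]]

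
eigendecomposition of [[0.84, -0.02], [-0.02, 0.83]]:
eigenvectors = [[0.79, 0.62],[-0.62, 0.79]]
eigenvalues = [0.86, 0.81]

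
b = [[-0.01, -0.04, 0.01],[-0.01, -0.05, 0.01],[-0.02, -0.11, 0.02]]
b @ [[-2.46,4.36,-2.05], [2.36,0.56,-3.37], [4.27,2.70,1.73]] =[[-0.03, -0.04, 0.17], [-0.05, -0.04, 0.21], [-0.12, -0.09, 0.45]]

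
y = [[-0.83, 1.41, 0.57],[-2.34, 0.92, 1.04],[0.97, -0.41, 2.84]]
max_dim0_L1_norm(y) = 4.45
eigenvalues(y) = [(-0.02+1.67j), (-0.02-1.67j), (2.97+0j)]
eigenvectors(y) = [[0.29-0.51j,0.29+0.51j,(0.23+0j)], [(0.8+0j),0.80-0.00j,0.22+0.00j], [(-0.06+0.14j),(-0.06-0.14j),0.95+0.00j]]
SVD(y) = [[0.44, -0.24, 0.87], [0.75, -0.43, -0.50], [0.5, 0.87, -0.01]] @ diag([3.1372310346988397, 2.9924325594414336, 0.885002153735933]) @ [[-0.52,0.35,0.78],[0.69,-0.37,0.63],[0.51,0.86,-0.05]]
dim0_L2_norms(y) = [2.67, 1.73, 3.08]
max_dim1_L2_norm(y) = 3.03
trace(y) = 2.93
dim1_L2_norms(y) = [1.73, 2.72, 3.03]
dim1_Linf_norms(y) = [1.41, 2.34, 2.84]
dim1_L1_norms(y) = [2.81, 4.3, 4.22]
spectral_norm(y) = 3.14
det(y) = 8.31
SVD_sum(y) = [[-0.71, 0.48, 1.07], [-1.22, 0.82, 1.83], [-0.81, 0.55, 1.22]] + [[-0.50, 0.27, -0.46], [-0.89, 0.48, -0.81], [1.79, -0.95, 1.62]] + [[0.39, 0.66, -0.04], [-0.22, -0.38, 0.02], [-0.0, -0.00, 0.0]]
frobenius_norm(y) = 4.42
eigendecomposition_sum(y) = [[(-0.5+0.78j),  0.71+0.01j,  -0.05-0.19j],[-1.26-0.07j,  (0.47+0.85j),  0.19-0.18j],[(0.11-0.21j),  (-0.18+0.01j),  (0.02+0.05j)]] + [[-0.50-0.78j, 0.71-0.01j, (-0.05+0.19j)], [(-1.26+0.07j), 0.47-0.85j, (0.19+0.18j)], [0.11+0.21j, (-0.18-0.01j), 0.02-0.05j]] + [[(0.18-0j), -0.01+0.00j, 0.67-0.00j], [0.18-0.00j, (-0.01+0j), (0.66-0j)], [(0.75-0j), (-0.05+0j), 2.81-0.00j]]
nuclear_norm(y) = 7.01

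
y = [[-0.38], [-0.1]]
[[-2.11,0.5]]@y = [[0.75]]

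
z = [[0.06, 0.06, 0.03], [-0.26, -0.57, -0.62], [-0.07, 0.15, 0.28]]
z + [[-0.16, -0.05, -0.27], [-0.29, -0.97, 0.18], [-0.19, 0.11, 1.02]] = [[-0.1, 0.01, -0.24], [-0.55, -1.54, -0.44], [-0.26, 0.26, 1.3]]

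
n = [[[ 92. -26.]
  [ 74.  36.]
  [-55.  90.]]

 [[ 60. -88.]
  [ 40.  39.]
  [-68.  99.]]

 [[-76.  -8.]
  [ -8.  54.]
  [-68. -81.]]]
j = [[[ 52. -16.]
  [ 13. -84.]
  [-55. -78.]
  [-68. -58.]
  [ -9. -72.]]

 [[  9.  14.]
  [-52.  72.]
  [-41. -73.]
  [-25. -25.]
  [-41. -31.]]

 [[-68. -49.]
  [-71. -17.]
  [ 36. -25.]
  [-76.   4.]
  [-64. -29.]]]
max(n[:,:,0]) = 92.0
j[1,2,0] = -41.0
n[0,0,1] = -26.0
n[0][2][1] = 90.0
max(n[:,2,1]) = 99.0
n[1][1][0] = 40.0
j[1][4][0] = -41.0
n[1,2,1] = 99.0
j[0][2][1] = -78.0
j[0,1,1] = -84.0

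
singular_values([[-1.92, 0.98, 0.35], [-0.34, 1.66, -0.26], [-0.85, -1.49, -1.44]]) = [2.67, 2.14, 1.0]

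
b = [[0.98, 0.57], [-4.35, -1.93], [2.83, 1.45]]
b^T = [[0.98, -4.35, 2.83], [0.57, -1.93, 1.45]]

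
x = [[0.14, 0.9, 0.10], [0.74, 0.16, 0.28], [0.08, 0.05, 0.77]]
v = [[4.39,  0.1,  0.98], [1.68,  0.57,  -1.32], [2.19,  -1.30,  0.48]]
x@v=[[2.35, 0.4, -1.00], [4.13, -0.20, 0.65], [2.12, -0.96, 0.38]]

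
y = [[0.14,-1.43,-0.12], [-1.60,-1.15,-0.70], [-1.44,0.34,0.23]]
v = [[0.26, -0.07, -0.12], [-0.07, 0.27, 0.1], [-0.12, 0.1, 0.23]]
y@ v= [[0.15, -0.41, -0.19], [-0.25, -0.27, -0.08], [-0.43, 0.22, 0.26]]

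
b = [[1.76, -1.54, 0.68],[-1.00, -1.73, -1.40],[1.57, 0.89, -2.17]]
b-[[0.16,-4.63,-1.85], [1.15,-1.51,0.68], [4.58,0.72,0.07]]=[[1.60,3.09,2.53],[-2.15,-0.22,-2.08],[-3.01,0.17,-2.24]]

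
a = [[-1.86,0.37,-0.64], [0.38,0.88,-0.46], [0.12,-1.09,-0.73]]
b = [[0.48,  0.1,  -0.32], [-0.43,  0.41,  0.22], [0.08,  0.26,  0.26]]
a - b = [[-2.34, 0.27, -0.32],[0.81, 0.47, -0.68],[0.04, -1.35, -0.99]]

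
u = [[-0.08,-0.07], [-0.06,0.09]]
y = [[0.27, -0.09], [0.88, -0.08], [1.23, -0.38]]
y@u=[[-0.02, -0.03], [-0.07, -0.07], [-0.08, -0.12]]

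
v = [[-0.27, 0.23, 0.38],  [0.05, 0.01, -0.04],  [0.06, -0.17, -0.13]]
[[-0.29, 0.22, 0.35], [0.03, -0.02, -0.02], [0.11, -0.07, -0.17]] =v @ [[0.15, 0.01, -0.50], [-0.2, -0.03, 0.71], [-0.54, 0.61, 0.13]]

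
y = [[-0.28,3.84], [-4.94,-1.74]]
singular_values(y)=[5.42, 3.59]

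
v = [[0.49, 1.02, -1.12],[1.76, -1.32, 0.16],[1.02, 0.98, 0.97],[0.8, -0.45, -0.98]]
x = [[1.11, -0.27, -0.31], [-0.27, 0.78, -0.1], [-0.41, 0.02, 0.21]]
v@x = [[0.73, 0.64, -0.49], [2.24, -1.50, -0.38], [0.47, 0.51, -0.21], [1.41, -0.59, -0.41]]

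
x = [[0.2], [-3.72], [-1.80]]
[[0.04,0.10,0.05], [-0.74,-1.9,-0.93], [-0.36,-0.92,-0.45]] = x @ [[0.2, 0.51, 0.25]]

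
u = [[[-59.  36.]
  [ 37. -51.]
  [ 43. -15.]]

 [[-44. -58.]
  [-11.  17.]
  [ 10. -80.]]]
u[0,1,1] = -51.0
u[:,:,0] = [[-59.0, 37.0, 43.0], [-44.0, -11.0, 10.0]]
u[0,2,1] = -15.0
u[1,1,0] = -11.0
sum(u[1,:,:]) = -166.0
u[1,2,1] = -80.0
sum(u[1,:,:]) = -166.0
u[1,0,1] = -58.0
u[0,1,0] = 37.0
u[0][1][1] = -51.0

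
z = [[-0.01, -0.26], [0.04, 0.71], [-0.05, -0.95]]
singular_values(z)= [1.22, 0.0]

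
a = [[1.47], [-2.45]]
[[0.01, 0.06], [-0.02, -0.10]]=a@[[0.01, 0.04]]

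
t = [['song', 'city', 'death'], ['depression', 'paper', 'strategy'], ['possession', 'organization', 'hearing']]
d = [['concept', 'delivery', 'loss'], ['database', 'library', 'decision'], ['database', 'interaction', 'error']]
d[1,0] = 'database'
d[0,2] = 'loss'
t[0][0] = 'song'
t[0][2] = 'death'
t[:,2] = ['death', 'strategy', 'hearing']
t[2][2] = 'hearing'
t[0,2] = 'death'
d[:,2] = ['loss', 'decision', 'error']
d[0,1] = 'delivery'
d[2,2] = 'error'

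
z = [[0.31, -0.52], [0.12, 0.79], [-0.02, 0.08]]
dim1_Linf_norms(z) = [0.52, 0.79, 0.08]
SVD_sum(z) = [[0.05, -0.54],[-0.07, 0.77],[-0.01, 0.08]] + [[0.26, 0.02], [0.19, 0.02], [-0.01, -0.00]]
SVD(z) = [[0.57, 0.82], [-0.82, 0.58], [-0.09, -0.04]] @ diag([0.9522134366863515, 0.32417521650176667]) @ [[0.09, -1.00], [1.00, 0.09]]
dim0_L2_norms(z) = [0.33, 0.95]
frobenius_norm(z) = 1.01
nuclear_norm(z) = 1.28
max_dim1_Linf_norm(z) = 0.79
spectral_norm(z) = 0.95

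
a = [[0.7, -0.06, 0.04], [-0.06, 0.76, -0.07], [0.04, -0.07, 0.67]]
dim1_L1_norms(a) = [0.8, 0.89, 0.78]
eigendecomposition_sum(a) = [[0.18, -0.30, 0.17],[-0.3, 0.49, -0.28],[0.17, -0.28, 0.16]] + [[0.5, 0.28, -0.04], [0.28, 0.16, -0.02], [-0.04, -0.02, 0.0]] + [[0.02, -0.04, -0.09], [-0.04, 0.11, 0.23], [-0.09, 0.23, 0.51]]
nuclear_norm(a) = 2.13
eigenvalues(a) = [0.84, 0.66, 0.63]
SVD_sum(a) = [[0.18, -0.30, 0.17], [-0.30, 0.49, -0.28], [0.17, -0.28, 0.16]] + [[0.50, 0.28, -0.04],[0.28, 0.16, -0.02],[-0.04, -0.02, 0.00]] + [[0.02, -0.04, -0.09], [-0.04, 0.11, 0.23], [-0.09, 0.23, 0.51]]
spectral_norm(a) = 0.84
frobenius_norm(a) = 1.24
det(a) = 0.35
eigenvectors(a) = [[0.47,  -0.87,  -0.16], [-0.77,  -0.49,  0.41], [0.44,  0.07,  0.90]]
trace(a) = 2.13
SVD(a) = [[-0.47,  -0.87,  -0.16], [0.77,  -0.49,  0.41], [-0.44,  0.07,  0.9]] @ diag([0.8361641022977746, 0.6631032652999046, 0.6307326324023212]) @ [[-0.47, 0.77, -0.44], [-0.87, -0.49, 0.07], [-0.16, 0.41, 0.9]]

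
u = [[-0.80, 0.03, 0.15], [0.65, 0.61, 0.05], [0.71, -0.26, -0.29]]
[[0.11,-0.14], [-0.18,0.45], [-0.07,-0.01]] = u @ [[-0.15, 0.22], [-0.13, 0.49], [-0.02, 0.14]]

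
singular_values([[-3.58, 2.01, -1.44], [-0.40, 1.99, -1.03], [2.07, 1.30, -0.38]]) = [4.73, 2.79, 0.0]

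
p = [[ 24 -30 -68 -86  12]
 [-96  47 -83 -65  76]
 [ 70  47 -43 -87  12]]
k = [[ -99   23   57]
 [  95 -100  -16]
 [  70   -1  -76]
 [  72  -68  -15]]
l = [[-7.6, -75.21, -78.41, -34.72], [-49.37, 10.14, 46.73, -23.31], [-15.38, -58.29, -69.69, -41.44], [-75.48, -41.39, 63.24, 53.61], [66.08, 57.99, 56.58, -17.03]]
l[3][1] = -41.39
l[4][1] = 57.99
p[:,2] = [-68, -83, -43]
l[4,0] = 66.08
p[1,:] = [-96, 47, -83, -65, 76]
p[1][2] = -83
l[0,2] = -78.41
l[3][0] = -75.48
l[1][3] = -23.31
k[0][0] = -99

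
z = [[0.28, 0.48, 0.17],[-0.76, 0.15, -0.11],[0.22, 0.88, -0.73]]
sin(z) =[[0.34, 0.51, 0.17], [-0.80, 0.20, -0.12], [0.19, 0.88, -0.66]]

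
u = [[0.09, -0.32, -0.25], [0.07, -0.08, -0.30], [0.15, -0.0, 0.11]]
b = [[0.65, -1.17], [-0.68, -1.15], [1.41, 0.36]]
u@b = [[-0.08, 0.17], [-0.32, -0.1], [0.25, -0.14]]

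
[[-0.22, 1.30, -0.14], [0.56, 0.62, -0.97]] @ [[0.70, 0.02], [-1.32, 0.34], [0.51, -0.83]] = [[-1.94, 0.55], [-0.92, 1.03]]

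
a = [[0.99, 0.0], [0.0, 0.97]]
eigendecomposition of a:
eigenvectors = [[1.0, 0.0], [0.00, 1.0]]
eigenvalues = [0.99, 0.97]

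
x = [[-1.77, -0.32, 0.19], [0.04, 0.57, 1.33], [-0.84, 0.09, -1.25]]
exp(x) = [[0.17, -0.22, -0.06], [-0.26, 1.87, 1.10], [-0.19, 0.14, 0.33]]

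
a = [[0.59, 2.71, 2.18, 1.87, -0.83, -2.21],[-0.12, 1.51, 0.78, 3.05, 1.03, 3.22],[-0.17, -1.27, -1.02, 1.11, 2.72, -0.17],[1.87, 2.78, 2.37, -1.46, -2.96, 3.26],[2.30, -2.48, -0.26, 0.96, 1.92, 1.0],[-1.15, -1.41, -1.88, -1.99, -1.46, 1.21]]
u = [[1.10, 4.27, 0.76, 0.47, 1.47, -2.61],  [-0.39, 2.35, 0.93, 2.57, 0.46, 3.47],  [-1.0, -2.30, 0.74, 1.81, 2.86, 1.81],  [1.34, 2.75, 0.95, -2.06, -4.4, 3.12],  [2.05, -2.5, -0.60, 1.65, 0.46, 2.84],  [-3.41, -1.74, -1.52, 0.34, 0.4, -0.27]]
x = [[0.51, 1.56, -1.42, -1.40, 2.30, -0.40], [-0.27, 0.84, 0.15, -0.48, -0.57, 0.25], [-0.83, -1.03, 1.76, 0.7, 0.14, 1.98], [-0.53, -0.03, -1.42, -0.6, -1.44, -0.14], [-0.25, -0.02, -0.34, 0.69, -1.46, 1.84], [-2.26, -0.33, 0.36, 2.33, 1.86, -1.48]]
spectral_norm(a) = 7.37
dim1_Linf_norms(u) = [4.27, 3.47, 2.86, 4.4, 2.84, 3.41]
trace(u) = 2.32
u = x + a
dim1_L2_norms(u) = [5.41, 5.04, 4.64, 6.6, 4.67, 4.16]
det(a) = 159.58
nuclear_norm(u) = 26.12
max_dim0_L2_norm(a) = 5.33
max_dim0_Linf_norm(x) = 2.33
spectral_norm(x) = 4.42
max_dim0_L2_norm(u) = 6.77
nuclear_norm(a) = 22.80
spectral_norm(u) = 8.02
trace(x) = -0.43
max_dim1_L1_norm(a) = 14.7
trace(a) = 2.75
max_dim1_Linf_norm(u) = 4.4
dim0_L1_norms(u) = [9.29, 15.91, 5.5, 8.9, 10.05, 14.12]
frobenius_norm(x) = 7.08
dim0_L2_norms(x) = [2.54, 2.08, 2.72, 2.99, 3.65, 3.12]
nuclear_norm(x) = 15.03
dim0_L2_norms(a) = [3.24, 5.21, 3.95, 4.59, 4.87, 5.33]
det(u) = 598.56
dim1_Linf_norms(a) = [2.71, 3.22, 2.72, 3.26, 2.48, 1.99]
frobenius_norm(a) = 11.24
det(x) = 78.24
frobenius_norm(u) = 12.61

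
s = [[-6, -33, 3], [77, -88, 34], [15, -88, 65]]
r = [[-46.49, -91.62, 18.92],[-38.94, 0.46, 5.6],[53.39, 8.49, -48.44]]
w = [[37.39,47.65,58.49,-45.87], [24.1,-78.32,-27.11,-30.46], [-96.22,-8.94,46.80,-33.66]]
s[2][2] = 65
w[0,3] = -45.87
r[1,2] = 5.6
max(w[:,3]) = -30.46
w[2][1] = -8.94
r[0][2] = 18.92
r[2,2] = -48.44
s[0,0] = -6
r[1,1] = 0.46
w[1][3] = -30.46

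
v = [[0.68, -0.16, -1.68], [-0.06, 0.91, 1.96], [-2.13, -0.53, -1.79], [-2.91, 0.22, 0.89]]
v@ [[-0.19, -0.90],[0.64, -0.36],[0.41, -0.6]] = [[-0.92, 0.45], [1.4, -1.45], [-0.67, 3.18], [1.06, 2.01]]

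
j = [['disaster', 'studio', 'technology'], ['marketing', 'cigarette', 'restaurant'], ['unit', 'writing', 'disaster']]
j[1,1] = 'cigarette'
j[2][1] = 'writing'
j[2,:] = ['unit', 'writing', 'disaster']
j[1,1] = 'cigarette'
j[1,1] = 'cigarette'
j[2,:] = ['unit', 'writing', 'disaster']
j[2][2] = 'disaster'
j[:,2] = ['technology', 'restaurant', 'disaster']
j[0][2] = 'technology'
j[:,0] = ['disaster', 'marketing', 'unit']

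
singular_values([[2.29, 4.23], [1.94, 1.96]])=[5.5, 0.68]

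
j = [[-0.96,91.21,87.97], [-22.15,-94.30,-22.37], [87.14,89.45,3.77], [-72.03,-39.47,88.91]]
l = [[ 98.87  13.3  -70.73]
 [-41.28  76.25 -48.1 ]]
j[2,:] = [87.14, 89.45, 3.77]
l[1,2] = -48.1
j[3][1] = -39.47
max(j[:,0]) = 87.14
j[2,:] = [87.14, 89.45, 3.77]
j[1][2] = -22.37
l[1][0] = -41.28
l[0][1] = 13.3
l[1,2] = -48.1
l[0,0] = 98.87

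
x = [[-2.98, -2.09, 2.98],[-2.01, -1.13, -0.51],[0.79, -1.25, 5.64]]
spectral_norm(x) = 6.80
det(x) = 8.19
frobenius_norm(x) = 7.86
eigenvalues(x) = [-4.3, -0.31, 6.14]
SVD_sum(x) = [[-0.69,-1.33,3.68],[-0.04,-0.09,0.24],[-0.96,-1.85,5.10]] + [[-2.22,  -0.89,  -0.74],[-2.07,  -0.83,  -0.69],[1.70,  0.68,  0.57]] + [[-0.07, 0.13, 0.04], [0.11, -0.22, -0.06], [0.04, -0.09, -0.02]]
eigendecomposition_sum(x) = [[-3.19,-1.76,0.87], [-2.02,-1.11,0.55], [-0.00,-0.0,0.00]] + [[-0.07, 0.10, 0.04], [0.14, -0.22, -0.09], [0.04, -0.06, -0.02]] + [[0.28, -0.44, 2.07], [-0.13, 0.20, -0.97], [0.75, -1.19, 5.66]]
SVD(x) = [[-0.59,-0.64,-0.5],[-0.04,-0.59,0.8],[-0.81,0.49,0.32]] @ diag([6.795994775574099, 3.927152139075722, 0.30680789905495975]) @ [[0.17,  0.34,  -0.93],  [0.89,  0.36,  0.29],  [0.43,  -0.87,  -0.24]]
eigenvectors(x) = [[0.84,0.42,0.34],[0.54,-0.88,-0.16],[0.0,-0.24,0.93]]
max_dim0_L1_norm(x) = 9.13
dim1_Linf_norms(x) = [2.98, 2.01, 5.64]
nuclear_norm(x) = 11.03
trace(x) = 1.53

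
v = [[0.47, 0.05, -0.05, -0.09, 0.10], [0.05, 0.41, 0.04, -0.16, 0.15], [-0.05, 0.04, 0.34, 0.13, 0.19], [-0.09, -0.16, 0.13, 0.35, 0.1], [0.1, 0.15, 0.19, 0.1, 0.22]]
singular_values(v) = [0.64, 0.59, 0.41, 0.14, 0.0]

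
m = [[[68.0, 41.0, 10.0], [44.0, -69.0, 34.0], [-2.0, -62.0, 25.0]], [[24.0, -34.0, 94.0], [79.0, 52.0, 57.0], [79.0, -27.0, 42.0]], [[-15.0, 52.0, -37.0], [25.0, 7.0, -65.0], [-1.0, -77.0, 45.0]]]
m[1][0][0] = 24.0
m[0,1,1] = -69.0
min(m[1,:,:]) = -34.0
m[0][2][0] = -2.0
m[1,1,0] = 79.0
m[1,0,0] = 24.0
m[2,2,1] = -77.0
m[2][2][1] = -77.0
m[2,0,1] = 52.0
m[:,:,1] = [[41.0, -69.0, -62.0], [-34.0, 52.0, -27.0], [52.0, 7.0, -77.0]]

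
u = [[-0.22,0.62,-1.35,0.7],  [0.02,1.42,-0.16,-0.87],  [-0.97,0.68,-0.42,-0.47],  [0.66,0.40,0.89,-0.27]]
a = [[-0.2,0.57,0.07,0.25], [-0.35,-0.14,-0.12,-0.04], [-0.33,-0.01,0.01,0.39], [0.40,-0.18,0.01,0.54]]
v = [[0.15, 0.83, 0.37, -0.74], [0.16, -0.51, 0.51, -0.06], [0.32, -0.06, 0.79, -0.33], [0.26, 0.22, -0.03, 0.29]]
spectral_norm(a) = 0.74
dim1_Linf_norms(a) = [0.57, 0.35, 0.39, 0.54]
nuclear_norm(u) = 5.17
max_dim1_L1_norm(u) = 2.89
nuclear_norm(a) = 2.04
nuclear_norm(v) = 2.82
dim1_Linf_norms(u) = [1.35, 1.42, 0.97, 0.89]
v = a @ u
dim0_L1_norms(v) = [0.89, 1.62, 1.7, 1.42]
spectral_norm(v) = 1.32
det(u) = -0.97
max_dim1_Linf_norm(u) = 1.42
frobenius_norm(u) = 2.97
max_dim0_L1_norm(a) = 1.28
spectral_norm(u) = 2.12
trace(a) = 0.21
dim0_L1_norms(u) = [1.87, 3.12, 2.82, 2.31]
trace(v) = 0.72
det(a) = 0.02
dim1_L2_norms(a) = [0.66, 0.4, 0.51, 0.7]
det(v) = -0.02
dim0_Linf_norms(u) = [0.97, 1.42, 1.35, 0.87]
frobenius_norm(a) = 1.16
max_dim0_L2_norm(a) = 0.71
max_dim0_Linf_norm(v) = 0.83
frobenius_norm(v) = 1.73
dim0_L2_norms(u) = [1.19, 1.74, 1.68, 1.24]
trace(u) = 0.51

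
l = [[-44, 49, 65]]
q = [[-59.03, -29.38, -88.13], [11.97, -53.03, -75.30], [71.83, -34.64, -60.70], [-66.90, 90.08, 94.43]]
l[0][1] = 49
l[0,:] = [-44, 49, 65]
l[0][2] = 65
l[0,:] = [-44, 49, 65]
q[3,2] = 94.43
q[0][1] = -29.38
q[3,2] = 94.43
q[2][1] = -34.64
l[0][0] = -44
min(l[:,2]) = 65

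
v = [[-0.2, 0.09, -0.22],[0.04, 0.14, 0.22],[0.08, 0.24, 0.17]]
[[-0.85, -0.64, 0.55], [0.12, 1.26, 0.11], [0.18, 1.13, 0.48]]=v@ [[3.64, -1.48, 0.1], [-0.66, 1.69, 2.96], [0.29, 4.93, -1.4]]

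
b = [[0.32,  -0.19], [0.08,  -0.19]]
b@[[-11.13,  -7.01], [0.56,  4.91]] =[[-3.67, -3.18],[-1.0, -1.49]]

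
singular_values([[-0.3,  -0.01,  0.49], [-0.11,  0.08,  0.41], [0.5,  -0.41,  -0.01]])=[0.8, 0.53, 0.12]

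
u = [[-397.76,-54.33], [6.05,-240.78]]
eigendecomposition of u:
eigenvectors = [[-1.0, 0.33], [0.04, -0.94]]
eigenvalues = [-395.64, -242.9]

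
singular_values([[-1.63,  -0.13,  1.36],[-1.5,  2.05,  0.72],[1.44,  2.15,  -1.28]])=[3.36, 2.91, 0.15]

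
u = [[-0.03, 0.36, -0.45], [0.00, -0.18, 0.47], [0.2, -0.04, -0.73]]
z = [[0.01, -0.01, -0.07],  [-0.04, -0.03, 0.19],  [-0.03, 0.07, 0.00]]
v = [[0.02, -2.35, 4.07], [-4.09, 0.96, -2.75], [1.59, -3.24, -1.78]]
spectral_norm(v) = 6.16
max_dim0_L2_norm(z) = 0.2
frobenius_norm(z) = 0.22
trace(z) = -0.02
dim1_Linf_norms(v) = [4.07, 4.09, 3.24]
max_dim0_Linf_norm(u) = 0.73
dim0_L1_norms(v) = [5.7, 6.55, 8.6]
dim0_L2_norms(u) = [0.2, 0.4, 0.98]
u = v @ z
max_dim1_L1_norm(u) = 0.97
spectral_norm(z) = 0.21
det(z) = 0.00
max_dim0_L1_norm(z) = 0.26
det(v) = 74.89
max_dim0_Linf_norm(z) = 0.19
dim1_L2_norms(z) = [0.07, 0.2, 0.08]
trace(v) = -0.80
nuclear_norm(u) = 1.41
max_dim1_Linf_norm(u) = 0.73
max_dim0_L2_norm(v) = 5.22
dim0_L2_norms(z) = [0.05, 0.08, 0.2]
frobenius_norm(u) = 1.08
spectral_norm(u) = 1.01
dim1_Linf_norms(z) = [0.07, 0.19, 0.07]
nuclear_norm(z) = 0.30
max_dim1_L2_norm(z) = 0.2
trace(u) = -0.94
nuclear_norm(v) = 13.22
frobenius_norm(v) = 7.97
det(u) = 0.01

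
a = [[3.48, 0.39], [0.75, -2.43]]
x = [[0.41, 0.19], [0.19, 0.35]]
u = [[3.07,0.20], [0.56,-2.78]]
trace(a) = 1.05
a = x + u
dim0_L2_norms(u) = [3.12, 2.79]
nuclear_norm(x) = 0.76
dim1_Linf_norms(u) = [3.07, 2.78]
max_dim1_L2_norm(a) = 3.5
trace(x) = 0.76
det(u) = -8.65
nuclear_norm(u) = 5.90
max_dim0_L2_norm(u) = 3.12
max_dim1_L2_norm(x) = 0.45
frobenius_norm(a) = 4.33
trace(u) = 0.29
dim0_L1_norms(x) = [0.6, 0.54]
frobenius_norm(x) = 0.60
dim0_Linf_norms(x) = [0.41, 0.35]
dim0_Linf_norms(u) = [3.07, 2.78]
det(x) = 0.11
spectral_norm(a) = 3.56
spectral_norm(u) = 3.18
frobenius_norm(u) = 4.18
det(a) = -8.75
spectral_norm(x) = 0.57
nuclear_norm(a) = 6.02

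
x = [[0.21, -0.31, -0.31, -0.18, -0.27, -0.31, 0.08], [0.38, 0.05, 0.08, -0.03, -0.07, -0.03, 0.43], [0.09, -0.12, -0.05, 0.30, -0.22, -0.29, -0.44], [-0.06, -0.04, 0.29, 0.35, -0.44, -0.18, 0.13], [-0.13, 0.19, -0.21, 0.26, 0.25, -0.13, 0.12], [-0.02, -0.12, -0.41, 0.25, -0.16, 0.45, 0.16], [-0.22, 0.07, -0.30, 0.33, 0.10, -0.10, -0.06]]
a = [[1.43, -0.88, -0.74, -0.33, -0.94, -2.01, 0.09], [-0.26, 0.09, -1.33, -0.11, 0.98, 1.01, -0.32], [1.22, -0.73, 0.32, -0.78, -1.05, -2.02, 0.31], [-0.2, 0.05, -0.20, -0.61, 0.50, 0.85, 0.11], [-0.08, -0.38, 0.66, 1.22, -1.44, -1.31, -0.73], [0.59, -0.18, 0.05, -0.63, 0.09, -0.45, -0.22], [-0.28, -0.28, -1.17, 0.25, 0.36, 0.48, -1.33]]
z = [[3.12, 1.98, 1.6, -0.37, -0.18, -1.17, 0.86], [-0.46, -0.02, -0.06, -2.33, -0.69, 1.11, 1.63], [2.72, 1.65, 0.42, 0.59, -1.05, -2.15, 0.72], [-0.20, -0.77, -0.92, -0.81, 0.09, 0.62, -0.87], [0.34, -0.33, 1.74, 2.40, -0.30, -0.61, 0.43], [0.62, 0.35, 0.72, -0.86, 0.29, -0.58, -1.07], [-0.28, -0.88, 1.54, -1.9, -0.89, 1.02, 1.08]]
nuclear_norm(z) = 17.29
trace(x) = 1.20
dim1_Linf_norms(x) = [0.31, 0.43, 0.44, 0.44, 0.26, 0.45, 0.33]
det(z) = 0.40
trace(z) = 2.91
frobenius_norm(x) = 1.65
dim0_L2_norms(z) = [4.24, 2.87, 3.08, 4.08, 1.61, 3.06, 2.68]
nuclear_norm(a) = 10.53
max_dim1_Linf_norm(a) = 2.02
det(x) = -0.00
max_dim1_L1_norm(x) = 1.67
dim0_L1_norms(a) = [4.06, 2.59, 4.47, 3.93, 5.36, 8.13, 3.11]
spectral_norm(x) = 0.84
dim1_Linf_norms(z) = [3.12, 2.33, 2.72, 0.92, 2.4, 1.07, 1.9]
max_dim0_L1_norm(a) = 8.13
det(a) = 0.00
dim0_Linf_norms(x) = [0.38, 0.31, 0.41, 0.35, 0.44, 0.45, 0.44]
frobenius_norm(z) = 8.46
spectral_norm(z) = 6.14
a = z @ x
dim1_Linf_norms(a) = [2.01, 1.33, 2.02, 0.85, 1.44, 0.63, 1.33]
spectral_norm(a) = 4.63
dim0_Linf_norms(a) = [1.43, 0.88, 1.33, 1.22, 1.44, 2.02, 1.33]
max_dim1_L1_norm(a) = 6.43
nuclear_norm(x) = 3.87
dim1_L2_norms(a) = [2.9, 1.98, 2.83, 1.2, 2.53, 1.02, 1.93]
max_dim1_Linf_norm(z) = 3.12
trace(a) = -1.99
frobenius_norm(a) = 5.74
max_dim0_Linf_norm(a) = 2.02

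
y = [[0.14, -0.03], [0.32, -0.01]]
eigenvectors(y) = [[0.22+0.19j, (0.22-0.19j)], [(0.96+0j), (0.96-0j)]]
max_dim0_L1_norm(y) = 0.46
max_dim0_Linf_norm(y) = 0.32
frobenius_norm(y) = 0.35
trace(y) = 0.13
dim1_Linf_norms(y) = [0.14, 0.32]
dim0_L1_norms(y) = [0.46, 0.04]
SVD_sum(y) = [[0.14, -0.01], [0.32, -0.02]] + [[-0.0, -0.02], [0.0, 0.01]]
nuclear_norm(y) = 0.37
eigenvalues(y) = [(0.06+0.06j), (0.06-0.06j)]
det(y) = 0.01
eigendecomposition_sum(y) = [[(0.07-0.01j), (-0.02+0.02j)],[(0.16-0.16j), (-0+0.07j)]] + [[(0.07+0.01j), (-0.02-0.02j)], [(0.16+0.16j), (-0-0.07j)]]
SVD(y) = [[-0.40, -0.91], [-0.91, 0.40]] @ diag([0.34992982419908975, 0.023433269852799626]) @ [[-1.0,0.06], [0.06,1.0]]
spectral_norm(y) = 0.35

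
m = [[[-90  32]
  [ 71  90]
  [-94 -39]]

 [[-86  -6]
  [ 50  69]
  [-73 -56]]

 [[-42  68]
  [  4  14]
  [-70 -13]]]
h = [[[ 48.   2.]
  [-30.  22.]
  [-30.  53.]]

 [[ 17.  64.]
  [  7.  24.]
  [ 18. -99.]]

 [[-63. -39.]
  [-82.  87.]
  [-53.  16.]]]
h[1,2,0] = 18.0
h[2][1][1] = 87.0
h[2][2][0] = -53.0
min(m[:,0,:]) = -90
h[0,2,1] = 53.0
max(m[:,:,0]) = 71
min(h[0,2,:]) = -30.0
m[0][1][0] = 71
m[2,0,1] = 68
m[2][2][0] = -70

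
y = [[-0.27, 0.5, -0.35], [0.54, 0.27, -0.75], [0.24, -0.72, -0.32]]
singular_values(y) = [1.02, 0.95, 0.34]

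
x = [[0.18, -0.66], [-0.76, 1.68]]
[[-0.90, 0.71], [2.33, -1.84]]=x@[[-0.13, 0.10], [1.33, -1.05]]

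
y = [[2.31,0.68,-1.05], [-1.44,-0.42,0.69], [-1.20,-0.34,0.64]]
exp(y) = [[10.93, 2.91, -4.62], [-6.26, -0.83, 2.95], [-5.34, -1.55, 3.58]]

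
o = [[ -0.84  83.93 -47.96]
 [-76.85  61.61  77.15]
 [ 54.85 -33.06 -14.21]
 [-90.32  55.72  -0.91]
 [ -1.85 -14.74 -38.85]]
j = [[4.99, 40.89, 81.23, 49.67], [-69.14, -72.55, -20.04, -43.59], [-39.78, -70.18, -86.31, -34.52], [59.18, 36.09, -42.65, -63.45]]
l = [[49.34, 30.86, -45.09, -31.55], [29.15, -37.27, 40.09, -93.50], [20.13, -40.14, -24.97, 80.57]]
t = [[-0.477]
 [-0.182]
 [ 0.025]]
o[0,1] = 83.93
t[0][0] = -0.477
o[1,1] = 61.61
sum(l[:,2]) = -29.97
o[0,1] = 83.93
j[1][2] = -20.04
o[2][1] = -33.06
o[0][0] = -0.84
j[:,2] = [81.23, -20.04, -86.31, -42.65]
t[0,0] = -0.477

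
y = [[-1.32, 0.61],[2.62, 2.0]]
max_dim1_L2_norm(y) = 3.3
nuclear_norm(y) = 4.63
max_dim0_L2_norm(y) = 2.93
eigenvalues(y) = [-1.75, 2.43]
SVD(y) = [[-0.23,  0.97], [0.97,  0.23]] @ diag([3.3769480661130746, 1.2550385487207807]) @ [[0.85, 0.53], [-0.53, 0.85]]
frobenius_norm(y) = 3.60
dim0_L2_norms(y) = [2.93, 2.09]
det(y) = -4.24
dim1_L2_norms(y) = [1.45, 3.3]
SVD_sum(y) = [[-0.67, -0.42], [2.78, 1.75]] + [[-0.65, 1.03], [-0.16, 0.25]]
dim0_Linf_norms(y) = [2.62, 2.0]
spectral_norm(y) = 3.38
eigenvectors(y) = [[-0.82,-0.16],  [0.57,-0.99]]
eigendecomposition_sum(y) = [[-1.57, 0.26], [1.1, -0.18]] + [[0.25, 0.35], [1.52, 2.18]]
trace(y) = 0.68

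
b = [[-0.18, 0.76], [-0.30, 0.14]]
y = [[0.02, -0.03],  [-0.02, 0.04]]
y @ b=[[0.01,0.01], [-0.01,-0.01]]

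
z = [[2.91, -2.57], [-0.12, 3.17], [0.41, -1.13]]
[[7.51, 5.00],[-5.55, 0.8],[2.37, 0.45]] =z@[[1.07, 2.01], [-1.71, 0.33]]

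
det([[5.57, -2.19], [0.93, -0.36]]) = 0.031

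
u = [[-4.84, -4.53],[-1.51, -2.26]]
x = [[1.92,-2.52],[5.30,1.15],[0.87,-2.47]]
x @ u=[[-5.49, -3.0], [-27.39, -26.61], [-0.48, 1.64]]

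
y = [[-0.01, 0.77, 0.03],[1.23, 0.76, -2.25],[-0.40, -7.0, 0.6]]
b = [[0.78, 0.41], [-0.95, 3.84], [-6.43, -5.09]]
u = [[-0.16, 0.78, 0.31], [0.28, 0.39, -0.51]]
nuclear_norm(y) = 9.61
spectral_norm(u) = 0.88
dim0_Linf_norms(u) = [0.28, 0.78, 0.51]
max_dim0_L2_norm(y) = 7.08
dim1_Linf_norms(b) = [0.78, 3.84, 6.43]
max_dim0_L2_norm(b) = 6.55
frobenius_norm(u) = 1.10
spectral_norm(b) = 8.44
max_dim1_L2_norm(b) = 8.2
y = b @ u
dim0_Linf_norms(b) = [6.43, 5.09]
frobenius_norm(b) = 9.15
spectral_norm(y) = 7.16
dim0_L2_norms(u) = [0.32, 0.87, 0.6]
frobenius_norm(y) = 7.57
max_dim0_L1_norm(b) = 9.34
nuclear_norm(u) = 1.55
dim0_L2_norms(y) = [1.29, 7.08, 2.33]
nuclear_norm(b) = 11.97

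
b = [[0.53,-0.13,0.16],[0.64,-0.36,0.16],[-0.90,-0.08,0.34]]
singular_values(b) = [1.24, 0.51, 0.11]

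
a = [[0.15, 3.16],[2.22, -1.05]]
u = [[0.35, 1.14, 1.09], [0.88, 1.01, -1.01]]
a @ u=[[2.83,3.36,-3.03], [-0.15,1.47,3.48]]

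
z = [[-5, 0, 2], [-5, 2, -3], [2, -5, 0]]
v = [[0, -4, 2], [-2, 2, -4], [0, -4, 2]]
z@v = [[0, 12, -6], [-4, 36, -24], [10, -18, 24]]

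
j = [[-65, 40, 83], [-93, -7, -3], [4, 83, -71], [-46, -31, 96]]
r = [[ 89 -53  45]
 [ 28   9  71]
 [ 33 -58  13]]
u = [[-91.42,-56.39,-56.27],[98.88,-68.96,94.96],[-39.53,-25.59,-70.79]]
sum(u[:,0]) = -32.07000000000001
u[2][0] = -39.53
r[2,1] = -58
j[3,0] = -46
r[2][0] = 33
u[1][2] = 94.96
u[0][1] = -56.39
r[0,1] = -53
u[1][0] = 98.88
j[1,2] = -3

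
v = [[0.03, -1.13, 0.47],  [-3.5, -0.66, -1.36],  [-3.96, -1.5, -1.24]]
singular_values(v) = [5.81, 1.33, 0.0]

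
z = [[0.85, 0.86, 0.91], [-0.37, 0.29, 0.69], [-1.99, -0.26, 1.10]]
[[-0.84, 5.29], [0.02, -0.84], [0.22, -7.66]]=z@[[-1.82, 5.37], [3.28, -1.65], [-2.32, 2.36]]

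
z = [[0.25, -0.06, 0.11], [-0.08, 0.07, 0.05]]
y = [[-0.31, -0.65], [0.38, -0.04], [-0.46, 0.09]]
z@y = [[-0.15, -0.15], [0.03, 0.05]]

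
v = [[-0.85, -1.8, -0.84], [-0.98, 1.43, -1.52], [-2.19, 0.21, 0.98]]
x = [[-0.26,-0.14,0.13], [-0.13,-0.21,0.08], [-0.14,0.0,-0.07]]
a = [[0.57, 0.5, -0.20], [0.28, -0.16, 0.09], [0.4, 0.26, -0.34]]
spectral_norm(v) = 2.57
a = v @ x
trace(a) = 0.07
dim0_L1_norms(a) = [1.25, 0.92, 0.63]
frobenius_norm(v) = 3.97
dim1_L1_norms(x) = [0.53, 0.42, 0.21]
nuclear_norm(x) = 0.64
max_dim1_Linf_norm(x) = 0.26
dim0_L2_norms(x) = [0.32, 0.25, 0.17]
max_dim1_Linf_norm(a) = 0.57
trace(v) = 1.56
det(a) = 0.06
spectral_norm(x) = 0.41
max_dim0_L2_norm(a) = 0.75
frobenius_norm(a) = 1.03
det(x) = -0.00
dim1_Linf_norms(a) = [0.57, 0.28, 0.4]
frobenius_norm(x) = 0.44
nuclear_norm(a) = 1.47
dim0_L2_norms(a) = [0.75, 0.59, 0.4]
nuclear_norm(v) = 6.84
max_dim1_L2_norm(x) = 0.32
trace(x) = -0.54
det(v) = -11.64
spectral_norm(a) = 0.97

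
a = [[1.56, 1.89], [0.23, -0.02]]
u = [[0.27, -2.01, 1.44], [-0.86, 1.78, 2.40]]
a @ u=[[-1.2, 0.23, 6.78], [0.08, -0.5, 0.28]]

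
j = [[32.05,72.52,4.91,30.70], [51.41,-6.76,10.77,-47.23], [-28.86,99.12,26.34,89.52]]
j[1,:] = [51.41, -6.76, 10.77, -47.23]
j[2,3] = 89.52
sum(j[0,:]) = 140.17999999999998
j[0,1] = 72.52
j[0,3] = 30.7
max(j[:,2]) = 26.34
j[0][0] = 32.05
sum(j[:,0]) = 54.599999999999994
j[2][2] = 26.34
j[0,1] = 72.52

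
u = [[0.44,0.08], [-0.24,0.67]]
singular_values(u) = [0.72, 0.44]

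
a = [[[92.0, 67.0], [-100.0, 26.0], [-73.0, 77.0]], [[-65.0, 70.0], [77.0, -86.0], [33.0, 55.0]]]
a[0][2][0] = -73.0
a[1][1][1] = -86.0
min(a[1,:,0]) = -65.0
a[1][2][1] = 55.0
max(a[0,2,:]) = 77.0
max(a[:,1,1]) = 26.0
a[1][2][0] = 33.0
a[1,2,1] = 55.0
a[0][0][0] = 92.0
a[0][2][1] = 77.0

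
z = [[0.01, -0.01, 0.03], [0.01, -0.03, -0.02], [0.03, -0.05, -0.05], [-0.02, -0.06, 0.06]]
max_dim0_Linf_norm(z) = 0.06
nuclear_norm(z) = 0.20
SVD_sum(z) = [[-0.01, -0.01, 0.02], [0.0, 0.0, -0.01], [0.01, 0.01, -0.03], [-0.02, -0.03, 0.07]] + [[0.0, -0.00, -0.00], [0.01, -0.03, -0.01], [0.02, -0.06, -0.02], [0.01, -0.03, -0.01]] + [[0.02, 0.00, 0.01],  [-0.0, -0.0, -0.0],  [0.00, 0.0, 0.00],  [-0.0, -0.0, -0.00]]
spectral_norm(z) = 0.09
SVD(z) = [[-0.29, 0.04, -0.95],  [0.11, 0.43, 0.11],  [0.39, 0.81, -0.14],  [-0.87, 0.41, 0.27]] @ diag([0.09255852583147106, 0.08394461654488976, 0.01965249727226356]) @ [[0.29,0.35,-0.89], [0.25,-0.93,-0.28], [-0.92,-0.14,-0.36]]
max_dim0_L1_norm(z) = 0.16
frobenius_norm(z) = 0.13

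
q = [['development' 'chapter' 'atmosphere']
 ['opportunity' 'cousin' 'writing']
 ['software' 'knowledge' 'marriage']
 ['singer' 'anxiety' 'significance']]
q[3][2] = 'significance'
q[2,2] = 'marriage'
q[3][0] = 'singer'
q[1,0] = 'opportunity'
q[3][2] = 'significance'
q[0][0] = 'development'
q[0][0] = 'development'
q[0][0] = 'development'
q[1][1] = 'cousin'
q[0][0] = 'development'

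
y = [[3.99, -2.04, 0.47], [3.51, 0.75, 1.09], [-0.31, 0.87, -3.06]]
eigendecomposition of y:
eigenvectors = [[(-0.35-0.49j), -0.35+0.49j, -0.11+0.00j], [-0.79+0.00j, (-0.79-0j), -0.17+0.00j], [-0.08+0.06j, (-0.08-0.06j), 0.98+0.00j]]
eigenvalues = [(2.43+2.09j), (2.43-2.09j), (-3.18+0j)]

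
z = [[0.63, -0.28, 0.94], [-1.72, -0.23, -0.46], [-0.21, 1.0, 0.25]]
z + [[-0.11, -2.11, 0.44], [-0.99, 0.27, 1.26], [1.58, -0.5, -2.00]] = [[0.52, -2.39, 1.38], [-2.71, 0.04, 0.8], [1.37, 0.50, -1.75]]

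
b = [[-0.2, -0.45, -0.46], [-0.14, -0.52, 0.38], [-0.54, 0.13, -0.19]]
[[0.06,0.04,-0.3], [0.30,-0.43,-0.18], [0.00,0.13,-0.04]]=b @ [[-0.18,0.05,0.12], [-0.34,0.43,0.44], [0.27,-0.52,0.17]]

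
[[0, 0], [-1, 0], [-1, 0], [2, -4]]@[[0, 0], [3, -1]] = [[0, 0], [0, 0], [0, 0], [-12, 4]]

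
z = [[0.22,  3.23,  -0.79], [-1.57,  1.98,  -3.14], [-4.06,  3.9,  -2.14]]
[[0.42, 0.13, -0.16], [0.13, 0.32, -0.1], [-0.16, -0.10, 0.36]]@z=[[0.54,  0.99,  -0.40],[-0.07,  0.66,  -0.89],[-1.34,  0.69,  -0.33]]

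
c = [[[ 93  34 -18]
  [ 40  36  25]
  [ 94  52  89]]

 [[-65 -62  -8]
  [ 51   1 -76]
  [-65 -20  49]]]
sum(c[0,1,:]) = 101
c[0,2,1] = 52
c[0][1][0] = 40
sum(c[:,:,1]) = 41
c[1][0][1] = -62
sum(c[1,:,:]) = -195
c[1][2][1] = -20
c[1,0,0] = -65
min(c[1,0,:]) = -65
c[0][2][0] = 94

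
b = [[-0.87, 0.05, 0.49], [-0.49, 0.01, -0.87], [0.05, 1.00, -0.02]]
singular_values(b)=[1.0, 1.0, 1.0]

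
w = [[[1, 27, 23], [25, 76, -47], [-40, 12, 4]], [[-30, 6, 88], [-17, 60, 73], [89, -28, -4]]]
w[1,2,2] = -4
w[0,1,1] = 76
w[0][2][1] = 12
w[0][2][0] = -40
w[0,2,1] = 12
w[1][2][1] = -28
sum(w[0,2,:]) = -24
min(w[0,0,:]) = 1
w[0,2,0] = -40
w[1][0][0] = -30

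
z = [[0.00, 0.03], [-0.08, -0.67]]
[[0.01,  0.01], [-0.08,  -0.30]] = z @ [[-0.51, 0.02], [0.18, 0.45]]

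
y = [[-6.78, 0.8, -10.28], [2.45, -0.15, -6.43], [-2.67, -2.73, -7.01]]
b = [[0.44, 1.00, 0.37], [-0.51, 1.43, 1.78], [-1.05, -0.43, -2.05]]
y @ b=[[7.40, -1.22, 19.99], [7.91, 5.0, 13.82], [7.58, -3.56, 8.52]]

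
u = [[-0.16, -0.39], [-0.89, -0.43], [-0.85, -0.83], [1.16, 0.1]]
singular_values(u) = [1.88, 0.63]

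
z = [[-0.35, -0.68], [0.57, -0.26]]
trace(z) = -0.61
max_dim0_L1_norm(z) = 0.94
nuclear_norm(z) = 1.39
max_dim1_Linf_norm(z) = 0.68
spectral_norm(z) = 0.77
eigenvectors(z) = [[(0.74+0j), 0.74-0.00j], [-0.05-0.67j, -0.05+0.67j]]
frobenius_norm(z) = 0.99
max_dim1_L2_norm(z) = 0.76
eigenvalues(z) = [(-0.3+0.62j), (-0.3-0.62j)]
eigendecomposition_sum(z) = [[-0.17+0.30j,-0.34-0.17j], [(0.28+0.14j),(-0.13+0.32j)]] + [[-0.17-0.30j, -0.34+0.17j], [0.28-0.14j, -0.13-0.32j]]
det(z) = 0.48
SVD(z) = [[0.99,-0.12], [-0.12,-0.99]] @ diag([0.7665128469489155, 0.6243861429133964]) @ [[-0.54, -0.84], [-0.84, 0.54]]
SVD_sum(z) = [[-0.41, -0.64], [0.05, 0.07]] + [[0.06, -0.04], [0.52, -0.33]]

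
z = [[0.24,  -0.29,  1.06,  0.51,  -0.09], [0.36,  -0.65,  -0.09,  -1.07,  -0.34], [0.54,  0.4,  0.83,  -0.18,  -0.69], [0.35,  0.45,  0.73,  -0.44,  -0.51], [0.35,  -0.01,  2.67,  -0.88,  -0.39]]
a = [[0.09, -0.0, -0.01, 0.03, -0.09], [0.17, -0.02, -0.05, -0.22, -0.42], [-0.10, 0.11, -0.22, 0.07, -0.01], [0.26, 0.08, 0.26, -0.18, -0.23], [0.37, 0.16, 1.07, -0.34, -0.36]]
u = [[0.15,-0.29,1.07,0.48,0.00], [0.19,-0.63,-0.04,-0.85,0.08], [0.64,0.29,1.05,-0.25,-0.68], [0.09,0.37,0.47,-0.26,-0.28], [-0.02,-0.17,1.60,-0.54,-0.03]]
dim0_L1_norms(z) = [1.84, 1.8, 5.38, 3.08, 2.02]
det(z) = 0.03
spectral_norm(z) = 3.33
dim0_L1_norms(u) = [1.09, 1.75, 4.23, 2.38, 1.07]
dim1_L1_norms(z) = [2.19, 2.51, 2.64, 2.48, 4.3]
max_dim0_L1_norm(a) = 1.61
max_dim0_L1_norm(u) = 4.23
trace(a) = -0.69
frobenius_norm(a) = 1.46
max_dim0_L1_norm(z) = 5.38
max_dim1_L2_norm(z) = 2.86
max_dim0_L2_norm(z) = 3.08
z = a + u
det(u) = -0.00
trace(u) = 0.28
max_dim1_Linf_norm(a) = 1.07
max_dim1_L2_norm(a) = 1.25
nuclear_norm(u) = 5.06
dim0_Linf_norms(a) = [0.37, 0.16, 1.07, 0.34, 0.42]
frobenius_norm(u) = 2.86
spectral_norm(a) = 1.36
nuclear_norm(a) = 2.19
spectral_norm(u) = 2.35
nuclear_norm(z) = 6.38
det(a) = 0.00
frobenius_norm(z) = 3.81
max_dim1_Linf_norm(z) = 2.67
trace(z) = -0.41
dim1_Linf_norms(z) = [1.06, 1.07, 0.83, 0.73, 2.67]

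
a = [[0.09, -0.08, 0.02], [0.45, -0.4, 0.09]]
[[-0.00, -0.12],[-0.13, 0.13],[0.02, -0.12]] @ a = [[-0.05, 0.05, -0.01], [0.05, -0.04, 0.01], [-0.05, 0.05, -0.01]]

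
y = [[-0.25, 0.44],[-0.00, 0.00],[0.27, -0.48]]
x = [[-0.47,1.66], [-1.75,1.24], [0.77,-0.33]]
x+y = [[-0.72, 2.10], [-1.75, 1.24], [1.04, -0.81]]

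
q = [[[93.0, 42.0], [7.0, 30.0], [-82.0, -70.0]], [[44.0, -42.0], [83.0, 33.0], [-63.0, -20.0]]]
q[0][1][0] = 7.0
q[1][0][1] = -42.0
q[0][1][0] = 7.0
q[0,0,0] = 93.0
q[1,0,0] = 44.0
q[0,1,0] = 7.0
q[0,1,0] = 7.0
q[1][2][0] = -63.0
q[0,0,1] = 42.0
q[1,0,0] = 44.0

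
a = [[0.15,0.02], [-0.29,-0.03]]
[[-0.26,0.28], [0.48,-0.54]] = a @ [[-1.36, 1.97], [-2.92, -0.93]]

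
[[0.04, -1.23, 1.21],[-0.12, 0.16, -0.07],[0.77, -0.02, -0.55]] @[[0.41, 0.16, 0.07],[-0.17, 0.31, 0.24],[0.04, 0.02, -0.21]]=[[0.27, -0.35, -0.55], [-0.08, 0.03, 0.04], [0.3, 0.11, 0.16]]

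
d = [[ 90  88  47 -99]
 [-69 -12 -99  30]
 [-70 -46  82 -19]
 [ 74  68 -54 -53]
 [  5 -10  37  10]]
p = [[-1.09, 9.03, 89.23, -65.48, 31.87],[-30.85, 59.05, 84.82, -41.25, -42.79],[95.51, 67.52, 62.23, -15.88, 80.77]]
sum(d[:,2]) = 13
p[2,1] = 67.52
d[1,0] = -69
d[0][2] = 47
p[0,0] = -1.09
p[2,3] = -15.88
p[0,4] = 31.87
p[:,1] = [9.03, 59.05, 67.52]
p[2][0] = 95.51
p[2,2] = 62.23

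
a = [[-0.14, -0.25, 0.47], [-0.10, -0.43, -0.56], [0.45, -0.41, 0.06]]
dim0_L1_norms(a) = [0.69, 1.09, 1.09]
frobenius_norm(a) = 1.09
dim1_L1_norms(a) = [0.86, 1.09, 0.92]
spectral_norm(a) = 0.77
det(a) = 0.21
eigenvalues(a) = [0.65, -0.44, -0.72]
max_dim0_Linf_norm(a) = 0.56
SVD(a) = [[0.36, 0.55, -0.75], [-0.89, -0.04, -0.46], [-0.28, 0.83, 0.48]] @ diag([0.7727750997366291, 0.6439837295954414, 0.41689759083423356]) @ [[-0.11,  0.52,  0.84], [0.47,  -0.72,  0.51], [0.88,  0.45,  -0.16]]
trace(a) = -0.51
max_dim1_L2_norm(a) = 0.71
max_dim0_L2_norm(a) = 0.73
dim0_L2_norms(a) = [0.48, 0.64, 0.73]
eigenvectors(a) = [[0.56, -0.74, 0.01], [-0.42, -0.66, 0.89], [0.72, 0.12, 0.46]]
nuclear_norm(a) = 1.83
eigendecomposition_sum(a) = [[0.18, -0.15, 0.28], [-0.14, 0.11, -0.21], [0.23, -0.19, 0.36]] + [[-0.32, -0.1, 0.19], [-0.29, -0.09, 0.17], [0.05, 0.02, -0.03]] + [[0.00,-0.00,-0.01], [0.33,-0.45,-0.52], [0.17,-0.24,-0.27]]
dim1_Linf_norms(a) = [0.47, 0.56, 0.45]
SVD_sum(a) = [[-0.03, 0.15, 0.24],[0.08, -0.36, -0.58],[0.02, -0.11, -0.18]] + [[0.17, -0.26, 0.18], [-0.01, 0.02, -0.01], [0.25, -0.39, 0.27]] + [[-0.27, -0.14, 0.05], [-0.17, -0.09, 0.03], [0.17, 0.09, -0.03]]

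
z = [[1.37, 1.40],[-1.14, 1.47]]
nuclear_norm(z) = 3.81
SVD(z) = [[0.82, 0.57], [0.57, -0.82]] @ diag([2.0443560598821993, 1.765788294338517]) @ [[0.23, 0.97],  [0.97, -0.23]]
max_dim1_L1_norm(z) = 2.77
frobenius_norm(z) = 2.70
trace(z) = 2.84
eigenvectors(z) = [[(0.74+0j),0.74-0.00j], [(0.03+0.67j),(0.03-0.67j)]]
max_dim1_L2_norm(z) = 1.96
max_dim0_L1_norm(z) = 2.87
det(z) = 3.61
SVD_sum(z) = [[0.39,  1.64], [0.27,  1.13]] + [[0.98, -0.24], [-1.41, 0.34]]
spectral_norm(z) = 2.04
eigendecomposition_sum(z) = [[(0.68+0.66j),0.70-0.79j], [(-0.57+0.64j),(0.74+0.6j)]] + [[(0.69-0.66j), (0.7+0.79j)],[(-0.57-0.64j), (0.74-0.6j)]]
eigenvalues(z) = [(1.42+1.26j), (1.42-1.26j)]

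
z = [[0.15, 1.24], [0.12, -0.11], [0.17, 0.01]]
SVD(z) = [[1.00, 0.03], [-0.08, 0.62], [0.02, 0.79]] @ diag([1.2530135304447683, 0.21344107505899076]) @ [[0.12, 0.99], [0.99, -0.12]]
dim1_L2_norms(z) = [1.25, 0.16, 0.17]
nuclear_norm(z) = 1.47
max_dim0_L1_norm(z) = 1.36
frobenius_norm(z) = 1.27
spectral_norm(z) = 1.25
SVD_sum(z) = [[0.14,  1.24], [-0.01,  -0.09], [0.00,  0.03]] + [[0.01, -0.0],  [0.13, -0.02],  [0.17, -0.02]]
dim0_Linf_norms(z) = [0.17, 1.24]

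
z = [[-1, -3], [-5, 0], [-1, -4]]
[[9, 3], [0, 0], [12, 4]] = z @ [[0, 0], [-3, -1]]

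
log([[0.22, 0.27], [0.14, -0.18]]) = [[(-1.23+0.44j), 0.07-1.52j],[0.04-0.79j, -1.33+2.70j]]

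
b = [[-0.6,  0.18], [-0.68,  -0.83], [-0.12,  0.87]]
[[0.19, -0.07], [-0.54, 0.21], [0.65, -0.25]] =b@[[-0.09, 0.03],[0.73, -0.28]]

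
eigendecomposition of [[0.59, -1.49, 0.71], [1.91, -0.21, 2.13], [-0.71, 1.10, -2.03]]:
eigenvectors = [[0.43+0.00j, (-0.71+0j), (-0.71-0j)],[(0.43+0j), 0.00+0.63j, 0.00-0.63j],[(-0.8+0j), (0.29+0.15j), 0.29-0.15j]]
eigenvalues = [(-2.25+0j), (0.3+1.17j), (0.3-1.17j)]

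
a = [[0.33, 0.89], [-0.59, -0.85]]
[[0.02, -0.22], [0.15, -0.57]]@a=[[0.14,0.2], [0.39,0.62]]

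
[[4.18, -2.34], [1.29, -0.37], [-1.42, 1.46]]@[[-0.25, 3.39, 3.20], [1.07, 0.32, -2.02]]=[[-3.55, 13.42, 18.10], [-0.72, 4.25, 4.88], [1.92, -4.35, -7.49]]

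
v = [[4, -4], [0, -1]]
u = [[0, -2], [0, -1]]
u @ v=[[0, 2], [0, 1]]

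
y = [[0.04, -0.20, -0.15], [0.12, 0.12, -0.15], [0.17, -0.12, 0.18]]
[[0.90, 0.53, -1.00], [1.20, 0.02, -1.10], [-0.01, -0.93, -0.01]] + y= [[0.94,0.33,-1.15], [1.32,0.14,-1.25], [0.16,-1.05,0.17]]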